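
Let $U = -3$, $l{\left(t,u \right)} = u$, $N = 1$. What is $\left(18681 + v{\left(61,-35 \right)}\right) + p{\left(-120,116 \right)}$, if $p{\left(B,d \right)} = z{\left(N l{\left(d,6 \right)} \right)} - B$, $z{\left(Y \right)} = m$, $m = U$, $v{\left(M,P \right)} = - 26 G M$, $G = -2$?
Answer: $21970$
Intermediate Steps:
$v{\left(M,P \right)} = 52 M$ ($v{\left(M,P \right)} = \left(-26\right) \left(-2\right) M = 52 M$)
$m = -3$
$z{\left(Y \right)} = -3$
$p{\left(B,d \right)} = -3 - B$
$\left(18681 + v{\left(61,-35 \right)}\right) + p{\left(-120,116 \right)} = \left(18681 + 52 \cdot 61\right) - -117 = \left(18681 + 3172\right) + \left(-3 + 120\right) = 21853 + 117 = 21970$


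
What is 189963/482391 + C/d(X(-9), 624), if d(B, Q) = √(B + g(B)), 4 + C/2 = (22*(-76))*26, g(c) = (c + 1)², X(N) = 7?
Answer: 21107/53599 - 86952*√71/71 ≈ -10319.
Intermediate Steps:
g(c) = (1 + c)²
C = -86952 (C = -8 + 2*((22*(-76))*26) = -8 + 2*(-1672*26) = -8 + 2*(-43472) = -8 - 86944 = -86952)
d(B, Q) = √(B + (1 + B)²)
189963/482391 + C/d(X(-9), 624) = 189963/482391 - 86952/√(7 + (1 + 7)²) = 189963*(1/482391) - 86952/√(7 + 8²) = 21107/53599 - 86952/√(7 + 64) = 21107/53599 - 86952*√71/71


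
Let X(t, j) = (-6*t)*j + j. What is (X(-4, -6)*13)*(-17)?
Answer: 33150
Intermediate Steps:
X(t, j) = j - 6*j*t (X(t, j) = -6*j*t + j = j - 6*j*t)
(X(-4, -6)*13)*(-17) = (-6*(1 - 6*(-4))*13)*(-17) = (-6*(1 + 24)*13)*(-17) = (-6*25*13)*(-17) = -150*13*(-17) = -1950*(-17) = 33150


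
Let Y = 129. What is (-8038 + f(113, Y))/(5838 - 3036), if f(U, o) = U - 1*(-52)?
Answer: -7873/2802 ≈ -2.8098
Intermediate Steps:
f(U, o) = 52 + U (f(U, o) = U + 52 = 52 + U)
(-8038 + f(113, Y))/(5838 - 3036) = (-8038 + (52 + 113))/(5838 - 3036) = (-8038 + 165)/2802 = -7873*1/2802 = -7873/2802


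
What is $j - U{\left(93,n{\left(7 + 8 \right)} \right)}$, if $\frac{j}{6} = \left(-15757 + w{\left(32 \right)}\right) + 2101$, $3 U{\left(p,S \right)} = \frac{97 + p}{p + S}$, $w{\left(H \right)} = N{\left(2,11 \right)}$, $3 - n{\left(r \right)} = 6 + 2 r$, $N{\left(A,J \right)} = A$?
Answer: $- \frac{1474651}{18} \approx -81925.0$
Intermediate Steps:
$n{\left(r \right)} = -3 - 2 r$ ($n{\left(r \right)} = 3 - \left(6 + 2 r\right) = -3 - 2 r$)
$w{\left(H \right)} = 2$
$U{\left(p,S \right)} = \frac{97 + p}{3 \left(S + p\right)}$ ($U{\left(p,S \right)} = \frac{\left(97 + p\right) \frac{1}{p + S}}{3} = \frac{\left(97 + p\right) \frac{1}{S + p}}{3} = \frac{\frac{1}{S + p} \left(97 + p\right)}{3} = \frac{97 + p}{3 \left(S + p\right)}$)
$j = -81924$ ($j = 6 \left(\left(-15757 + 2\right) + 2101\right) = 6 \left(-15755 + 2101\right) = 6 \left(-13654\right) = -81924$)
$j - U{\left(93,n{\left(7 + 8 \right)} \right)} = -81924 - \frac{97 + 93}{3 \left(\left(-3 - 2 \left(7 + 8\right)\right) + 93\right)} = -81924 - \frac{1}{3} \frac{1}{\left(-3 - 30\right) + 93} \cdot 190 = -81924 - \frac{1}{3} \frac{1}{-33 + 93} \cdot 190 = -81924 - \frac{1}{3} \cdot \frac{1}{60} \cdot 190 = -81924 - \frac{19}{18} = - \frac{1474651}{18}$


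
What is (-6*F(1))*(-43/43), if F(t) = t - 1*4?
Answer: -18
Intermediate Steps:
F(t) = -4 + t (F(t) = t - 4 = -4 + t)
(-6*F(1))*(-43/43) = (-6*(-4 + 1))*(-43/43) = (-6*(-3))*(-43*1/43) = 18*(-1) = -18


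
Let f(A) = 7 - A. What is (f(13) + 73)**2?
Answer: 4489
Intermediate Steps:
(f(13) + 73)**2 = ((7 - 1*13) + 73)**2 = ((7 - 13) + 73)**2 = (-6 + 73)**2 = 67**2 = 4489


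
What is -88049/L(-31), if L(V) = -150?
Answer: 88049/150 ≈ 586.99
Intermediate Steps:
-88049/L(-31) = -88049/(-150) = -88049*(-1/150) = 88049/150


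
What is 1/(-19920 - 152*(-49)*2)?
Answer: -1/5024 ≈ -0.00019904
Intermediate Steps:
1/(-19920 - 152*(-49)*2) = 1/(-19920 + 7448*2) = 1/(-19920 + 14896) = 1/(-5024) = -1/5024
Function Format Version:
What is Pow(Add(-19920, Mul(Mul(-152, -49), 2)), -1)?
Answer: Rational(-1, 5024) ≈ -0.00019904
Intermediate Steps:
Pow(Add(-19920, Mul(Mul(-152, -49), 2)), -1) = Pow(Add(-19920, Mul(7448, 2)), -1) = Pow(Add(-19920, 14896), -1) = Pow(-5024, -1) = Rational(-1, 5024)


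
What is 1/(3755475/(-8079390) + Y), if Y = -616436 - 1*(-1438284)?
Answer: 179542/147556150161 ≈ 1.2168e-6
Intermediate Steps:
Y = 821848 (Y = -616436 + 1438284 = 821848)
1/(3755475/(-8079390) + Y) = 1/(3755475/(-8079390) + 821848) = 1/(3755475*(-1/8079390) + 821848) = 1/(-83455/179542 + 821848) = 1/(147556150161/179542) = 179542/147556150161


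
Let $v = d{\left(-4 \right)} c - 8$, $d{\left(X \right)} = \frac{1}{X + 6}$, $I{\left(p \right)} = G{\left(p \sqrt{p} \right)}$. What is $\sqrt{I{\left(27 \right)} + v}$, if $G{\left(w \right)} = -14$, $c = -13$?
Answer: $\frac{i \sqrt{114}}{2} \approx 5.3385 i$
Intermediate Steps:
$I{\left(p \right)} = -14$
$d{\left(X \right)} = \frac{1}{6 + X}$
$v = - \frac{29}{2}$ ($v = \frac{1}{6 - 4} \left(-13\right) - 8 = \frac{1}{2} \left(-13\right) - 8 = - \frac{13}{2} - 8 = - \frac{29}{2} \approx -14.5$)
$\sqrt{I{\left(27 \right)} + v} = \sqrt{-14 - \frac{29}{2}} = \sqrt{- \frac{57}{2}} = \frac{i \sqrt{114}}{2}$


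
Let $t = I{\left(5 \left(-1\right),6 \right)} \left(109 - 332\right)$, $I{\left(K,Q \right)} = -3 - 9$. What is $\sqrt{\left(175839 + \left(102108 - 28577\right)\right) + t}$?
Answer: $\sqrt{252046} \approx 502.04$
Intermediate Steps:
$I{\left(K,Q \right)} = -12$
$t = 2676$ ($t = - 12 \left(109 - 332\right) = \left(-12\right) \left(-223\right) = 2676$)
$\sqrt{\left(175839 + \left(102108 - 28577\right)\right) + t} = \sqrt{\left(175839 + \left(102108 - 28577\right)\right) + 2676} = \sqrt{\left(175839 + 73531\right) + 2676} = \sqrt{249370 + 2676} = \sqrt{252046}$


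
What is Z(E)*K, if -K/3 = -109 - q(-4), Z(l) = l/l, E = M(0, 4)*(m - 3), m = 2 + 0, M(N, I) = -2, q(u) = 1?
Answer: 330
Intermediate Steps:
m = 2
E = 2 (E = -2*(2 - 3) = -2*(-1) = 2)
Z(l) = 1
K = 330 (K = -3*(-109 - 1*1) = -3*(-109 - 1) = -3*(-110) = 330)
Z(E)*K = 1*330 = 330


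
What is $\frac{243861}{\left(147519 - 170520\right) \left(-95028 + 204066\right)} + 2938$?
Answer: $\frac{2456151307261}{835994346} \approx 2938.0$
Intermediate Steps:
$\frac{243861}{\left(147519 - 170520\right) \left(-95028 + 204066\right)} + 2938 = \frac{243861}{\left(-23001\right) 109038} + 2938 = \frac{243861}{-2507983038} + 2938 = 243861 \left(- \frac{1}{2507983038}\right) + 2938 = - \frac{81287}{835994346} + 2938 = \frac{2456151307261}{835994346}$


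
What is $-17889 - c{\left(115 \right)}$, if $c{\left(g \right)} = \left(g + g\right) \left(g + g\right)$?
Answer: $-70789$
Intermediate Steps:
$c{\left(g \right)} = 4 g^{2}$ ($c{\left(g \right)} = 2 g 2 g = 4 g^{2}$)
$-17889 - c{\left(115 \right)} = -17889 - 4 \cdot 115^{2} = -17889 - 4 \cdot 13225 = -17889 - 52900 = -70789$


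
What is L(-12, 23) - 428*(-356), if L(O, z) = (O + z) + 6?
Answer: 152385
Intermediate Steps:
L(O, z) = 6 + O + z
L(-12, 23) - 428*(-356) = (6 - 12 + 23) - 428*(-356) = 17 + 152368 = 152385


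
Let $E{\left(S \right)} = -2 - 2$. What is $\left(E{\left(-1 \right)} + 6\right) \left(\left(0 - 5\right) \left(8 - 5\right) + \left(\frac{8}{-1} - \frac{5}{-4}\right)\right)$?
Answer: $- \frac{87}{2} \approx -43.5$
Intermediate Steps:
$E{\left(S \right)} = -4$ ($E{\left(S \right)} = -2 - 2 = -4$)
$\left(E{\left(-1 \right)} + 6\right) \left(\left(0 - 5\right) \left(8 - 5\right) + \left(\frac{8}{-1} - \frac{5}{-4}\right)\right) = \left(-4 + 6\right) \left(\left(0 - 5\right) \left(8 - 5\right) + \left(\frac{8}{-1} - \frac{5}{-4}\right)\right) = 2 \left(\left(-5\right) 3 + \left(8 \left(-1\right) - - \frac{5}{4}\right)\right) = 2 \left(-15 + \left(-8 + \frac{5}{4}\right)\right) = 2 \left(-15 - \frac{27}{4}\right) = 2 \left(- \frac{87}{4}\right) = - \frac{87}{2}$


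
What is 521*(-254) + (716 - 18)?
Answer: -131636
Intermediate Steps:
521*(-254) + (716 - 18) = -132334 + 698 = -131636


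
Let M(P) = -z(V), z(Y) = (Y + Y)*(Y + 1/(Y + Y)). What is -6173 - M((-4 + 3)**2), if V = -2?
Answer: -6164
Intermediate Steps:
z(Y) = 2*Y*(Y + 1/(2*Y)) (z(Y) = (2*Y)*(Y + 1/(2*Y)) = 2*Y*(Y + 1/(2*Y)))
M(P) = -9 (M(P) = -(1 + 2*(-2)**2) = -(1 + 2*4) = -(1 + 8) = -1*9 = -9)
-6173 - M((-4 + 3)**2) = -6173 - 1*(-9) = -6173 + 9 = -6164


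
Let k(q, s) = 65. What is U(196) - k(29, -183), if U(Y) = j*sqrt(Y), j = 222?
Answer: 3043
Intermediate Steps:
U(Y) = 222*sqrt(Y)
U(196) - k(29, -183) = 222*sqrt(196) - 1*65 = 222*14 - 65 = 3108 - 65 = 3043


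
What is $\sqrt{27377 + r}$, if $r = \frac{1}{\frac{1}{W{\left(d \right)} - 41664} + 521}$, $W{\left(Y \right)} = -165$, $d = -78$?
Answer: $\frac{\sqrt{3250545623379860915}}{10896454} \approx 165.46$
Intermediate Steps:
$r = \frac{41829}{21792908}$ ($r = \frac{1}{\frac{1}{-165 - 41664} + 521} = \frac{1}{\frac{1}{-41829} + 521} = \frac{1}{- \frac{1}{41829} + 521} = \frac{1}{\frac{21792908}{41829}} = \frac{41829}{21792908} \approx 0.0019194$)
$\sqrt{27377 + r} = \sqrt{27377 + \frac{41829}{21792908}} = \sqrt{\frac{596624484145}{21792908}} = \frac{\sqrt{3250545623379860915}}{10896454}$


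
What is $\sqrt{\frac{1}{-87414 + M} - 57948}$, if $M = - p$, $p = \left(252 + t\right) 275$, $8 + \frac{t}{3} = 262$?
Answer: $\frac{i \sqrt{215935685061502}}{61044} \approx 240.72 i$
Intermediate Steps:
$t = 762$ ($t = -24 + 3 \cdot 262 = -24 + 786 = 762$)
$p = 278850$ ($p = \left(252 + 762\right) 275 = 1014 \cdot 275 = 278850$)
$M = -278850$ ($M = \left(-1\right) 278850 = -278850$)
$\sqrt{\frac{1}{-87414 + M} - 57948} = \sqrt{\frac{1}{-87414 - 278850} - 57948} = \sqrt{\frac{1}{-366264} - 57948} = \sqrt{- \frac{1}{366264} - 57948} = \sqrt{- \frac{21224266273}{366264}} = \frac{i \sqrt{215935685061502}}{61044}$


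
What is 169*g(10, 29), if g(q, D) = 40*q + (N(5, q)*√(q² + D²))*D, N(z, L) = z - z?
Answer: 67600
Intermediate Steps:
N(z, L) = 0
g(q, D) = 40*q (g(q, D) = 40*q + (0*√(q² + D²))*D = 40*q + (0*√(D² + q²))*D = 40*q + 0*D = 40*q + 0 = 40*q)
169*g(10, 29) = 169*(40*10) = 169*400 = 67600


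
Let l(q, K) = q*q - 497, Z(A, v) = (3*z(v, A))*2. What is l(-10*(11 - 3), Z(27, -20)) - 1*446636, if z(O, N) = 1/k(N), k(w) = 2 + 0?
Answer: -440733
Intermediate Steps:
k(w) = 2
z(O, N) = 1/2
Z(A, v) = 3 (Z(A, v) = (3*(1/2))*2 = (3/2)*2 = 3)
l(q, K) = -497 + q**2 (l(q, K) = q**2 - 497 = -497 + q**2)
l(-10*(11 - 3), Z(27, -20)) - 1*446636 = (-497 + (-10*(11 - 3))**2) - 1*446636 = (-497 + (-10*8)**2) - 446636 = (-497 + (-80)**2) - 446636 = (-497 + 6400) - 446636 = 5903 - 446636 = -440733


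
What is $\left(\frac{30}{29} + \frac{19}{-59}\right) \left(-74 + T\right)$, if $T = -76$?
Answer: $- \frac{182850}{1711} \approx -106.87$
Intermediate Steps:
$\left(\frac{30}{29} + \frac{19}{-59}\right) \left(-74 + T\right) = \left(\frac{30}{29} + \frac{19}{-59}\right) \left(-74 - 76\right) = \left(30 \cdot \frac{1}{29} + 19 \left(- \frac{1}{59}\right)\right) \left(-150\right) = \left(\frac{30}{29} - \frac{19}{59}\right) \left(-150\right) = \frac{1219}{1711} \left(-150\right) = - \frac{182850}{1711}$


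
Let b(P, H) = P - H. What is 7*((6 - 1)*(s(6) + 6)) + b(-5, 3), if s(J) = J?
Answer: 412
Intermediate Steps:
7*((6 - 1)*(s(6) + 6)) + b(-5, 3) = 7*((6 - 1)*(6 + 6)) + (-5 - 1*3) = 7*(5*12) + (-5 - 3) = 7*60 - 8 = 420 - 8 = 412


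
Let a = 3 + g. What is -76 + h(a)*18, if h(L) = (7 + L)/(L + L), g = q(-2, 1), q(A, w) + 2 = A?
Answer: -130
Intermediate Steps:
q(A, w) = -2 + A
g = -4 (g = -2 - 2 = -4)
a = -1 (a = 3 - 4 = -1)
h(L) = (7 + L)/(2*L) (h(L) = (7 + L)/((2*L)) = (7 + L)*(1/(2*L)) = (7 + L)/(2*L))
-76 + h(a)*18 = -76 + ((½)*(7 - 1)/(-1))*18 = -76 + ((½)*(-1)*6)*18 = -76 - 3*18 = -76 - 54 = -130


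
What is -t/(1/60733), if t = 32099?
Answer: -1949468567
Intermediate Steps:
-t/(1/60733) = -32099/(1/60733) = -32099/1/60733 = -32099*60733 = -1*1949468567 = -1949468567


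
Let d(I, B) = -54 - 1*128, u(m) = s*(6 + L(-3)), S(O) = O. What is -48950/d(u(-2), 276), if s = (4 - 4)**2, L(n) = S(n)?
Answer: 24475/91 ≈ 268.96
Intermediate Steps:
L(n) = n
s = 0 (s = 0**2 = 0)
u(m) = 0 (u(m) = 0*(6 - 3) = 0*3 = 0)
d(I, B) = -182 (d(I, B) = -54 - 128 = -182)
-48950/d(u(-2), 276) = -48950/(-182) = -48950*(-1/182) = 24475/91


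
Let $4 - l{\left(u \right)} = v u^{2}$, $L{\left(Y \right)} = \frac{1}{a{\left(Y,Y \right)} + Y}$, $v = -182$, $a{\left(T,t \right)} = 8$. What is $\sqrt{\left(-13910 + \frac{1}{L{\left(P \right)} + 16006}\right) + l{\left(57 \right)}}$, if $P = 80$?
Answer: $\frac{2 \sqrt{286389703686267511}}{1408529} \approx 759.88$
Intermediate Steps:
$L{\left(Y \right)} = \frac{1}{8 + Y}$
$l{\left(u \right)} = 4 + 182 u^{2}$ ($l{\left(u \right)} = 4 - - 182 u^{2} = 4 + 182 u^{2}$)
$\sqrt{\left(-13910 + \frac{1}{L{\left(P \right)} + 16006}\right) + l{\left(57 \right)}} = \sqrt{\left(-13910 + \frac{1}{\frac{1}{8 + 80} + 16006}\right) + \left(4 + 182 \cdot 57^{2}\right)} = \sqrt{\left(-13910 + \frac{1}{\frac{1}{88} + 16006}\right) + \left(4 + 182 \cdot 3249\right)} = \sqrt{\left(-13910 + \frac{1}{\frac{1}{88} + 16006}\right) + \left(4 + 591318\right)} = \sqrt{\left(-13910 + \frac{1}{\frac{1408529}{88}}\right) + 591322} = \sqrt{\left(-13910 + \frac{88}{1408529}\right) + 591322} = \sqrt{- \frac{19592638302}{1408529} + 591322} = \sqrt{\frac{813301547036}{1408529}} = \frac{2 \sqrt{286389703686267511}}{1408529}$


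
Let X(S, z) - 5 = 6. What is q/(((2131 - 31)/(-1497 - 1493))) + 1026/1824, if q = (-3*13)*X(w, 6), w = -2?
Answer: 342371/560 ≈ 611.38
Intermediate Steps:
X(S, z) = 11 (X(S, z) = 5 + 6 = 11)
q = -429 (q = -3*13*11 = -39*11 = -429)
q/(((2131 - 31)/(-1497 - 1493))) + 1026/1824 = -429*(-1497 - 1493)/(2131 - 31) + 1026/1824 = -429/(2100/(-2990)) + 1026*(1/1824) = -429/(2100*(-1/2990)) + 9/16 = -429/(-210/299) + 9/16 = -429*(-299/210) + 9/16 = 42757/70 + 9/16 = 342371/560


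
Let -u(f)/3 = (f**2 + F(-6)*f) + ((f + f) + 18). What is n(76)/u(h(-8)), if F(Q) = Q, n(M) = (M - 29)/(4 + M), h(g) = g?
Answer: -47/27360 ≈ -0.0017178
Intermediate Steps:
n(M) = (-29 + M)/(4 + M)
u(f) = -54 - 3*f**2 + 12*f (u(f) = -3*((f**2 - 6*f) + ((f + f) + 18)) = -3*((f**2 - 6*f) + (2*f + 18)) = -3*((f**2 - 6*f) + (18 + 2*f)) = -3*(18 + f**2 - 4*f) = -54 - 3*f**2 + 12*f)
n(76)/u(h(-8)) = ((-29 + 76)/(4 + 76))/(-54 - 3*(-8)**2 + 12*(-8)) = (47/80)/(-54 - 3*64 - 96) = ((1/80)*47)/(-54 - 192 - 96) = (47/80)/(-342) = (47/80)*(-1/342) = -47/27360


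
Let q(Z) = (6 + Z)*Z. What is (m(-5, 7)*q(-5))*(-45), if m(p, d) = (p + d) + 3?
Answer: 1125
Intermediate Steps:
m(p, d) = 3 + d + p (m(p, d) = (d + p) + 3 = 3 + d + p)
q(Z) = Z*(6 + Z)
(m(-5, 7)*q(-5))*(-45) = ((3 + 7 - 5)*(-5*(6 - 5)))*(-45) = (5*(-5*1))*(-45) = (5*(-5))*(-45) = -25*(-45) = 1125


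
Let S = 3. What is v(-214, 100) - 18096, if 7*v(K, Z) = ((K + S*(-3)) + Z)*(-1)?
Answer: -126549/7 ≈ -18078.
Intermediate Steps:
v(K, Z) = 9/7 - K/7 - Z/7 (v(K, Z) = (((K + 3*(-3)) + Z)*(-1))/7 = (((K - 9) + Z)*(-1))/7 = (((-9 + K) + Z)*(-1))/7 = ((-9 + K + Z)*(-1))/7 = (9 - K - Z)/7 = 9/7 - K/7 - Z/7)
v(-214, 100) - 18096 = (9/7 - ⅐*(-214) - ⅐*100) - 18096 = (9/7 + 214/7 - 100/7) - 18096 = 123/7 - 18096 = -126549/7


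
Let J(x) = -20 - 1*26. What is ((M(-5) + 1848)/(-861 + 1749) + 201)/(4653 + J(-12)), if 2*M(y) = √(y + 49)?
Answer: 442/10027 + √11/4091016 ≈ 0.044082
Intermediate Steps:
M(y) = √(49 + y)/2 (M(y) = √(y + 49)/2 = √(49 + y)/2)
J(x) = -46 (J(x) = -20 - 26 = -46)
((M(-5) + 1848)/(-861 + 1749) + 201)/(4653 + J(-12)) = ((√(49 - 5)/2 + 1848)/(-861 + 1749) + 201)/(4653 - 46) = ((√44/2 + 1848)/888 + 201)/4607 = (((2*√11)/2 + 1848)*(1/888) + 201)*(1/4607) = ((√11 + 1848)*(1/888) + 201)*(1/4607) = ((1848 + √11)*(1/888) + 201)*(1/4607) = ((77/37 + √11/888) + 201)*(1/4607) = (7514/37 + √11/888)*(1/4607) = 442/10027 + √11/4091016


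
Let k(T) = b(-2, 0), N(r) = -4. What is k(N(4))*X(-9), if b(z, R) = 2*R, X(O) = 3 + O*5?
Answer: 0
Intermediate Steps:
X(O) = 3 + 5*O
k(T) = 0 (k(T) = 2*0 = 0)
k(N(4))*X(-9) = 0*(3 + 5*(-9)) = 0*(3 - 45) = 0*(-42) = 0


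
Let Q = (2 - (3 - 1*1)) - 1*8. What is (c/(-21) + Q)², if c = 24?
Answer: 4096/49 ≈ 83.592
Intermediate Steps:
Q = -8 (Q = (2 - (3 - 1)) - 8 = (2 - 1*2) - 8 = (2 - 2) - 8 = 0 - 8 = -8)
(c/(-21) + Q)² = (24/(-21) - 8)² = (24*(-1/21) - 8)² = (-8/7 - 8)² = (-64/7)² = 4096/49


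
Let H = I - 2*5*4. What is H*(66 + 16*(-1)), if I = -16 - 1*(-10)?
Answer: -2300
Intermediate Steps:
I = -6 (I = -16 + 10 = -6)
H = -46 (H = -6 - 2*5*4 = -6 - 10*4 = -6 - 1*40 = -6 - 40 = -46)
H*(66 + 16*(-1)) = -46*(66 + 16*(-1)) = -46*(66 - 16) = -46*50 = -2300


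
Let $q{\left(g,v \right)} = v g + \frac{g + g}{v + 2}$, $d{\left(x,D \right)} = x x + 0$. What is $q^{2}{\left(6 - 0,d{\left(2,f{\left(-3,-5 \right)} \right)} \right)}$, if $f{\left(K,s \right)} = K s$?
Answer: $676$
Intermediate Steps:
$d{\left(x,D \right)} = x^{2}$ ($d{\left(x,D \right)} = x^{2} + 0 = x^{2}$)
$q{\left(g,v \right)} = g v + \frac{2 g}{2 + v}$
$q^{2}{\left(6 - 0,d{\left(2,f{\left(-3,-5 \right)} \right)} \right)} = \left(\frac{\left(6 - 0\right) \left(2 + \left(2^{2}\right)^{2} + 2 \cdot 2^{2}\right)}{2 + 2^{2}}\right)^{2} = \left(\frac{\left(6 + 0\right) \left(2 + 4^{2} + 2 \cdot 4\right)}{2 + 4}\right)^{2} = \left(\frac{6 \left(2 + 16 + 8\right)}{6}\right)^{2} = \left(6 \cdot \frac{1}{6} \cdot 26\right)^{2} = 26^{2} = 676$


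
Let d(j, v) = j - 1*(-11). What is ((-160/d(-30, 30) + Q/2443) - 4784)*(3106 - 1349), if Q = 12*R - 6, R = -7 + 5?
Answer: -55638823118/6631 ≈ -8.3907e+6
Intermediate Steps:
R = -2
Q = -30 (Q = 12*(-2) - 6 = -24 - 6 = -30)
d(j, v) = 11 + j (d(j, v) = j + 11 = 11 + j)
((-160/d(-30, 30) + Q/2443) - 4784)*(3106 - 1349) = ((-160/(11 - 30) - 30/2443) - 4784)*(3106 - 1349) = ((-160/(-19) - 30*1/2443) - 4784)*1757 = ((-160*(-1/19) - 30/2443) - 4784)*1757 = ((160/19 - 30/2443) - 4784)*1757 = (390310/46417 - 4784)*1757 = -221668618/46417*1757 = -55638823118/6631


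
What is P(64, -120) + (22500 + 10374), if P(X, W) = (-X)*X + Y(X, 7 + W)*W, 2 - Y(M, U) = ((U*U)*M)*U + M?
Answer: -11081412742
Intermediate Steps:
Y(M, U) = 2 - M - M*U³ (Y(M, U) = 2 - (((U*U)*M)*U + M) = 2 - ((U²*M)*U + M) = 2 - ((M*U²)*U + M) = 2 - (M*U³ + M) = 2 - (M + M*U³) = 2 + (-M - M*U³) = 2 - M - M*U³)
P(X, W) = -X² + W*(2 - X - X*(7 + W)³) (P(X, W) = (-X)*X + (2 - X - X*(7 + W)³)*W = -X² + W*(2 - X - X*(7 + W)³))
P(64, -120) + (22500 + 10374) = (-1*64² - 1*(-120)*(-2 + 64 + 64*(7 - 120)³)) + (22500 + 10374) = (-1*4096 - 1*(-120)*(-2 + 64 + 64*(-113)³)) + 32874 = (-4096 - 1*(-120)*(-2 + 64 + 64*(-1442897))) + 32874 = (-4096 - 1*(-120)*(-2 + 64 - 92345408)) + 32874 = (-4096 - 1*(-120)*(-92345346)) + 32874 = (-4096 - 11081441520) + 32874 = -11081445616 + 32874 = -11081412742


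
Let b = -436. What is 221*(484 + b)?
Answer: 10608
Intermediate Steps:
221*(484 + b) = 221*(484 - 436) = 221*48 = 10608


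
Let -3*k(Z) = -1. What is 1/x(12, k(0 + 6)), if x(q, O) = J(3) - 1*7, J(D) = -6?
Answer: -1/13 ≈ -0.076923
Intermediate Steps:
k(Z) = 1/3 (k(Z) = -1/3*(-1) = 1/3)
x(q, O) = -13 (x(q, O) = -6 - 1*7 = -6 - 7 = -13)
1/x(12, k(0 + 6)) = 1/(-13) = -1/13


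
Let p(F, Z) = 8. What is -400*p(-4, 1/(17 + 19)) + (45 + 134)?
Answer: -3021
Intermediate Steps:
-400*p(-4, 1/(17 + 19)) + (45 + 134) = -400*8 + (45 + 134) = -3200 + 179 = -3021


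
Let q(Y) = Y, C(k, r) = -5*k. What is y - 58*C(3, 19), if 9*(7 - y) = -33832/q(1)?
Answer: 41725/9 ≈ 4636.1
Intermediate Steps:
y = 33895/9 (y = 7 - (-33832)/(9*1) = 7 - (-33832)/9 = 7 - 1/9*(-33832) = 7 + 33832/9 = 33895/9 ≈ 3766.1)
y - 58*C(3, 19) = 33895/9 - (-290)*3 = 33895/9 - 58*(-15) = 33895/9 + 870 = 41725/9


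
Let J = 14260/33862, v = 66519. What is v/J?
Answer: 1126233189/7130 ≈ 1.5796e+5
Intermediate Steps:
J = 7130/16931 (J = 14260*(1/33862) = 7130/16931 ≈ 0.42112)
v/J = 66519/(7130/16931) = 66519*(16931/7130) = 1126233189/7130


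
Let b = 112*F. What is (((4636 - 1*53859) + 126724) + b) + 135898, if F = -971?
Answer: 104647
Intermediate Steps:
b = -108752 (b = 112*(-971) = -108752)
(((4636 - 1*53859) + 126724) + b) + 135898 = (((4636 - 1*53859) + 126724) - 108752) + 135898 = (((4636 - 53859) + 126724) - 108752) + 135898 = ((-49223 + 126724) - 108752) + 135898 = (77501 - 108752) + 135898 = -31251 + 135898 = 104647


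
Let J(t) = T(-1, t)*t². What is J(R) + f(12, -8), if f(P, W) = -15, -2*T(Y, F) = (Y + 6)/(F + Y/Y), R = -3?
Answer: -15/4 ≈ -3.7500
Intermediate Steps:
T(Y, F) = -(6 + Y)/(2*(1 + F)) (T(Y, F) = -(Y + 6)/(2*(F + Y/Y)) = -(6 + Y)/(2*(F + 1)) = -(6 + Y)/(2*(1 + F)))
J(t) = -5*t²/(2*(1 + t)) (J(t) = ((-6 - 1*(-1))/(2*(1 + t)))*t² = ((-6 + 1)/(2*(1 + t)))*t² = ((½)*(-5)/(1 + t))*t² = (-5/(2*(1 + t)))*t² = -5*t²/(2*(1 + t)))
J(R) + f(12, -8) = -5*(-3)²/(2 + 2*(-3)) - 15 = -5*9/(2 - 6) - 15 = -5*9/(-4) - 15 = -5*9*(-¼) - 15 = 45/4 - 15 = -15/4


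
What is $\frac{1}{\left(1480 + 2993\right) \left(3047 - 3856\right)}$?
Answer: $- \frac{1}{3618657} \approx -2.7635 \cdot 10^{-7}$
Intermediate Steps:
$\frac{1}{\left(1480 + 2993\right) \left(3047 - 3856\right)} = \frac{1}{4473 \left(-809\right)} = \frac{1}{-3618657} = - \frac{1}{3618657}$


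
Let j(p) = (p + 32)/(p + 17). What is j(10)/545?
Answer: 14/4905 ≈ 0.0028542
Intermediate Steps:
j(p) = (32 + p)/(17 + p)
j(10)/545 = ((32 + 10)/(17 + 10))/545 = (42/27)*(1/545) = ((1/27)*42)*(1/545) = (14/9)*(1/545) = 14/4905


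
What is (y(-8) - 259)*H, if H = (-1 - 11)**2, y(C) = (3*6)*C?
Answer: -58032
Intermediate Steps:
y(C) = 18*C
H = 144 (H = (-12)**2 = 144)
(y(-8) - 259)*H = (18*(-8) - 259)*144 = (-144 - 259)*144 = -403*144 = -58032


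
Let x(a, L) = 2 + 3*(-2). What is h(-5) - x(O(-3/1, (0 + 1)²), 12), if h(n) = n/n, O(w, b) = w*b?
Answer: 5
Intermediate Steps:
O(w, b) = b*w
x(a, L) = -4 (x(a, L) = 2 - 6 = -4)
h(n) = 1
h(-5) - x(O(-3/1, (0 + 1)²), 12) = 1 - 1*(-4) = 1 + 4 = 5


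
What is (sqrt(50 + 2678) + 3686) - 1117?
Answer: 2569 + 2*sqrt(682) ≈ 2621.2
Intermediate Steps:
(sqrt(50 + 2678) + 3686) - 1117 = (sqrt(2728) + 3686) - 1117 = (2*sqrt(682) + 3686) - 1117 = (3686 + 2*sqrt(682)) - 1117 = 2569 + 2*sqrt(682)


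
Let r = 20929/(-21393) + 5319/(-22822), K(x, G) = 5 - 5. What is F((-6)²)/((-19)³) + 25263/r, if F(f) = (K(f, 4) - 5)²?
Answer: -84600161682432307/4056625263295 ≈ -20855.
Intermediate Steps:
K(x, G) = 0
F(f) = 25 (F(f) = (0 - 5)² = (-5)² = 25)
r = -591431005/488231046 (r = 20929*(-1/21393) + 5319*(-1/22822) = -20929/21393 - 5319/22822 = -591431005/488231046 ≈ -1.2114)
F((-6)²)/((-19)³) + 25263/r = 25/((-19)³) + 25263/(-591431005/488231046) = 25/(-6859) + 25263*(-488231046/591431005) = 25*(-1/6859) - 12334180915098/591431005 = -25/6859 - 12334180915098/591431005 = -84600161682432307/4056625263295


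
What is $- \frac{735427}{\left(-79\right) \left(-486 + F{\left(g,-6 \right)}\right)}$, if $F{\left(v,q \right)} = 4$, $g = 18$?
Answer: $- \frac{735427}{38078} \approx -19.314$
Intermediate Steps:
$- \frac{735427}{\left(-79\right) \left(-486 + F{\left(g,-6 \right)}\right)} = - \frac{735427}{\left(-79\right) \left(-486 + 4\right)} = - \frac{735427}{\left(-79\right) \left(-482\right)} = - \frac{735427}{38078}$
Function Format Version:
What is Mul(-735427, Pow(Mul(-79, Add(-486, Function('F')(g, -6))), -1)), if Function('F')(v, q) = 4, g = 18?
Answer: Rational(-735427, 38078) ≈ -19.314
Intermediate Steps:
Mul(-735427, Pow(Mul(-79, Add(-486, Function('F')(g, -6))), -1)) = Mul(-735427, Pow(Mul(-79, Add(-486, 4)), -1)) = Mul(-735427, Pow(Mul(-79, -482), -1)) = Mul(-735427, Pow(38078, -1)) = Mul(-735427, Rational(1, 38078)) = Rational(-735427, 38078)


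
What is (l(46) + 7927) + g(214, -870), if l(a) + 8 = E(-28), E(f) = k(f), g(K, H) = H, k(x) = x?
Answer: 7021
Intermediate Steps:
E(f) = f
l(a) = -36 (l(a) = -8 - 28 = -36)
(l(46) + 7927) + g(214, -870) = (-36 + 7927) - 870 = 7891 - 870 = 7021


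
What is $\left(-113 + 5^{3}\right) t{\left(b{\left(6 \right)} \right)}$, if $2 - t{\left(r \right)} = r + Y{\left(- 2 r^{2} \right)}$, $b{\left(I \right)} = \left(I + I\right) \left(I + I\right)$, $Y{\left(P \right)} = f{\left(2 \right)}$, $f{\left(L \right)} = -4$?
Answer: $-1656$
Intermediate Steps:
$Y{\left(P \right)} = -4$
$b{\left(I \right)} = 4 I^{2}$ ($b{\left(I \right)} = 2 I 2 I = 4 I^{2}$)
$t{\left(r \right)} = 6 - r$ ($t{\left(r \right)} = 2 - \left(r - 4\right) = 2 - \left(-4 + r\right) = 6 - r$)
$\left(-113 + 5^{3}\right) t{\left(b{\left(6 \right)} \right)} = \left(-113 + 5^{3}\right) \left(6 - 4 \cdot 6^{2}\right) = \left(-113 + 125\right) \left(6 - 4 \cdot 36\right) = 12 \left(6 - 144\right) = 12 \left(-138\right) = -1656$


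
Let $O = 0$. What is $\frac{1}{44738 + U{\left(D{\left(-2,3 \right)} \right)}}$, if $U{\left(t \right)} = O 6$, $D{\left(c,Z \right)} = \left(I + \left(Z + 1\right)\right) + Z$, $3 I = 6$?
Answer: $\frac{1}{44738} \approx 2.2352 \cdot 10^{-5}$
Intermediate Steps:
$I = 2$ ($I = \frac{1}{3} \cdot 6 = 2$)
$D{\left(c,Z \right)} = 3 + 2 Z$ ($D{\left(c,Z \right)} = \left(2 + \left(Z + 1\right)\right) + Z = \left(2 + \left(1 + Z\right)\right) + Z = \left(3 + Z\right) + Z = 3 + 2 Z$)
$U{\left(t \right)} = 0$ ($U{\left(t \right)} = 0 \cdot 6 = 0$)
$\frac{1}{44738 + U{\left(D{\left(-2,3 \right)} \right)}} = \frac{1}{44738 + 0} = \frac{1}{44738}$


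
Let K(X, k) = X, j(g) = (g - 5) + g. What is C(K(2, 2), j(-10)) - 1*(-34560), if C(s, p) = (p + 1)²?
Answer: 35136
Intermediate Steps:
j(g) = -5 + 2*g (j(g) = (-5 + g) + g = -5 + 2*g)
C(s, p) = (1 + p)²
C(K(2, 2), j(-10)) - 1*(-34560) = (1 + (-5 + 2*(-10)))² - 1*(-34560) = (1 + (-5 - 20))² + 34560 = (1 - 25)² + 34560 = (-24)² + 34560 = 576 + 34560 = 35136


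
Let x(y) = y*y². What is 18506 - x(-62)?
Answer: 256834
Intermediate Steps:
x(y) = y³
18506 - x(-62) = 18506 - 1*(-62)³ = 18506 - 1*(-238328) = 18506 + 238328 = 256834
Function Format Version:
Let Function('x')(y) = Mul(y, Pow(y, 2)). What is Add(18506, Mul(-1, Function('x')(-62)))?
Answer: 256834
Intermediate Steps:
Function('x')(y) = Pow(y, 3)
Add(18506, Mul(-1, Function('x')(-62))) = Add(18506, Mul(-1, Pow(-62, 3))) = Add(18506, Mul(-1, -238328)) = Add(18506, 238328) = 256834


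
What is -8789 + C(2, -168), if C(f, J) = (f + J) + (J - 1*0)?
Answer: -9123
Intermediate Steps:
C(f, J) = f + 2*J (C(f, J) = (J + f) + (J + 0) = (J + f) + J = f + 2*J)
-8789 + C(2, -168) = -8789 + (2 + 2*(-168)) = -8789 + (2 - 336) = -8789 - 334 = -9123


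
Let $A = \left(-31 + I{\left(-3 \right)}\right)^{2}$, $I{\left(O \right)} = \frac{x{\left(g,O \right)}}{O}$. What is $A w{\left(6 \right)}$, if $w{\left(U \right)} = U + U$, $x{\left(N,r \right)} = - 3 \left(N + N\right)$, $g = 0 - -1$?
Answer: $10092$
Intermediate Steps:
$g = 1$ ($g = 0 + 1 = 1$)
$x{\left(N,r \right)} = - 6 N$ ($x{\left(N,r \right)} = - 3 \cdot 2 N = - 6 N$)
$I{\left(O \right)} = - \frac{6}{O}$ ($I{\left(O \right)} = \frac{\left(-6\right) 1}{O} = - \frac{6}{O}$)
$w{\left(U \right)} = 2 U$
$A = 841$ ($A = \left(-31 - \frac{6}{-3}\right)^{2} = \left(-31 - -2\right)^{2} = \left(-31 + 2\right)^{2} = \left(-29\right)^{2} = 841$)
$A w{\left(6 \right)} = 841 \cdot 2 \cdot 6 = 841 \cdot 12 = 10092$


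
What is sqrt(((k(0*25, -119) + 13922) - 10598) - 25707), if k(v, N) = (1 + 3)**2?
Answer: I*sqrt(22367) ≈ 149.56*I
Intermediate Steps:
k(v, N) = 16 (k(v, N) = 4**2 = 16)
sqrt(((k(0*25, -119) + 13922) - 10598) - 25707) = sqrt(((16 + 13922) - 10598) - 25707) = sqrt((13938 - 10598) - 25707) = sqrt(3340 - 25707) = sqrt(-22367) = I*sqrt(22367)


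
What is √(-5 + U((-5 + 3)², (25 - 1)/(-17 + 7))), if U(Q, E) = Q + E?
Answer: I*√85/5 ≈ 1.8439*I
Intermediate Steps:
U(Q, E) = E + Q
√(-5 + U((-5 + 3)², (25 - 1)/(-17 + 7))) = √(-5 + ((25 - 1)/(-17 + 7) + (-5 + 3)²)) = √(-5 + (24/(-10) + (-2)²)) = √(-5 + (24*(-⅒) + 4)) = √(-5 + (-12/5 + 4)) = √(-5 + 8/5) = √(-17/5) = I*√85/5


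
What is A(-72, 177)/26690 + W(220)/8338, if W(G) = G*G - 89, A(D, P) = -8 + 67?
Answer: 322478133/55635305 ≈ 5.7963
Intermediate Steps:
A(D, P) = 59
W(G) = -89 + G² (W(G) = G² - 89 = -89 + G²)
A(-72, 177)/26690 + W(220)/8338 = 59/26690 + (-89 + 220²)/8338 = 59*(1/26690) + (-89 + 48400)*(1/8338) = 59/26690 + 48311*(1/8338) = 59/26690 + 48311/8338 = 322478133/55635305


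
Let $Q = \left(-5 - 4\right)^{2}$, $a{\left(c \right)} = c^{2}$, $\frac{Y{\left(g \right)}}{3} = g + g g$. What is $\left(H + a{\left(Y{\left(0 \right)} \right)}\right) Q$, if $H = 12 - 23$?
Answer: $-891$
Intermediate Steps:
$H = -11$
$Y{\left(g \right)} = 3 g + 3 g^{2}$ ($Y{\left(g \right)} = 3 \left(g + g g\right) = 3 \left(g + g^{2}\right) = 3 g + 3 g^{2}$)
$Q = 81$ ($Q = \left(-9\right)^{2} = 81$)
$\left(H + a{\left(Y{\left(0 \right)} \right)}\right) Q = \left(-11 + \left(3 \cdot 0 \left(1 + 0\right)\right)^{2}\right) 81 = \left(-11 + \left(3 \cdot 0 \cdot 1\right)^{2}\right) 81 = \left(-11 + 0^{2}\right) 81 = \left(-11 + 0\right) 81 = \left(-11\right) 81 = -891$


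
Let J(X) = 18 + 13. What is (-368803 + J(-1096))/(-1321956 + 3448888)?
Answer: -92193/531733 ≈ -0.17338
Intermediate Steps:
J(X) = 31
(-368803 + J(-1096))/(-1321956 + 3448888) = (-368803 + 31)/(-1321956 + 3448888) = -368772/2126932 = -368772*1/2126932 = -92193/531733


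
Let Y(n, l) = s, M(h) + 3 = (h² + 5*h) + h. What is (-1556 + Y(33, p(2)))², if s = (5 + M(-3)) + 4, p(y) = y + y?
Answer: 2430481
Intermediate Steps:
p(y) = 2*y
M(h) = -3 + h² + 6*h (M(h) = -3 + ((h² + 5*h) + h) = -3 + (h² + 6*h) = -3 + h² + 6*h)
s = -3 (s = (5 + (-3 + (-3)² + 6*(-3))) + 4 = (5 + (-3 + 9 - 18)) + 4 = (5 - 12) + 4 = -7 + 4 = -3)
Y(n, l) = -3
(-1556 + Y(33, p(2)))² = (-1556 - 3)² = (-1559)² = 2430481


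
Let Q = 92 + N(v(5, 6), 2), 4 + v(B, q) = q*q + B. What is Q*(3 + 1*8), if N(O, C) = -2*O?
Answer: 198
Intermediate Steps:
v(B, q) = -4 + B + q² (v(B, q) = -4 + (q*q + B) = -4 + (q² + B) = -4 + (B + q²) = -4 + B + q²)
Q = 18 (Q = 92 - 2*(-4 + 5 + 6²) = 92 - 2*(-4 + 5 + 36) = 92 - 2*37 = 92 - 74 = 18)
Q*(3 + 1*8) = 18*(3 + 1*8) = 18*(3 + 8) = 18*11 = 198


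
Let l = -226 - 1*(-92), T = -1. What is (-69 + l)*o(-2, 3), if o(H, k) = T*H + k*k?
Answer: -2233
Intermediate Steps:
o(H, k) = k² - H (o(H, k) = -H + k*k = -H + k² = k² - H)
l = -134 (l = -226 + 92 = -134)
(-69 + l)*o(-2, 3) = (-69 - 134)*(3² - 1*(-2)) = -203*(9 + 2) = -203*11 = -2233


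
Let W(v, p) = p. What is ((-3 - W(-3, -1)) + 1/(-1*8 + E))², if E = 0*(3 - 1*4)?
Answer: 289/64 ≈ 4.5156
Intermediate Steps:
E = 0 (E = 0*(3 - 4) = 0*(-1) = 0)
((-3 - W(-3, -1)) + 1/(-1*8 + E))² = ((-3 - 1*(-1)) + 1/(-1*8 + 0))² = ((-3 + 1) + 1/(-8 + 0))² = (-2 + 1/(-8))² = (-2 - ⅛)² = (-17/8)² = 289/64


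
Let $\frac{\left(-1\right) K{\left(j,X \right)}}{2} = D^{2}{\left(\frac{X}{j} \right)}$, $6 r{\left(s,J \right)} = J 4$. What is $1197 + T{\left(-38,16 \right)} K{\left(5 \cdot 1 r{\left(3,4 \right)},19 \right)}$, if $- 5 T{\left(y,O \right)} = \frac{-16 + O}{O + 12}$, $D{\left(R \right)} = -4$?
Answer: $1197$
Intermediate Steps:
$T{\left(y,O \right)} = - \frac{-16 + O}{5 \left(12 + O\right)}$ ($T{\left(y,O \right)} = - \frac{\left(-16 + O\right) \frac{1}{O + 12}}{5} = - \frac{\left(-16 + O\right) \frac{1}{12 + O}}{5} = - \frac{\frac{1}{12 + O} \left(-16 + O\right)}{5} = - \frac{-16 + O}{5 \left(12 + O\right)}$)
$r{\left(s,J \right)} = \frac{2 J}{3}$ ($r{\left(s,J \right)} = \frac{J 4}{6} = \frac{4 J}{6} = \frac{2 J}{3}$)
$K{\left(j,X \right)} = -32$ ($K{\left(j,X \right)} = - 2 \left(-4\right)^{2} = \left(-2\right) 16 = -32$)
$1197 + T{\left(-38,16 \right)} K{\left(5 \cdot 1 r{\left(3,4 \right)},19 \right)} = 1197 + \frac{16 - 16}{5 \left(12 + 16\right)} \left(-32\right) = 1197 + \frac{16 - 16}{5 \cdot 28} \left(-32\right) = 1197 + \frac{1}{5} \cdot \frac{1}{28} \cdot 0 \left(-32\right) = 1197 + 0 \left(-32\right) = 1197 + 0 = 1197$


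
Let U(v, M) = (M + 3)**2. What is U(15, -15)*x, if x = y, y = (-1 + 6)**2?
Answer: 3600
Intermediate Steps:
y = 25 (y = 5**2 = 25)
x = 25
U(v, M) = (3 + M)**2
U(15, -15)*x = (3 - 15)**2*25 = (-12)**2*25 = 144*25 = 3600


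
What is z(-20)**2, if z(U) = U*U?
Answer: 160000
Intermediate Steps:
z(U) = U**2
z(-20)**2 = ((-20)**2)**2 = 400**2 = 160000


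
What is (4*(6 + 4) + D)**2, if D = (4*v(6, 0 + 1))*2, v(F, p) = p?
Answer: 2304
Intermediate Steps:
D = 8 (D = (4*(0 + 1))*2 = (4*1)*2 = 4*2 = 8)
(4*(6 + 4) + D)**2 = (4*(6 + 4) + 8)**2 = (4*10 + 8)**2 = (40 + 8)**2 = 48**2 = 2304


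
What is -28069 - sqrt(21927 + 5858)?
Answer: -28069 - sqrt(27785) ≈ -28236.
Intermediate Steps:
-28069 - sqrt(21927 + 5858) = -28069 - sqrt(27785)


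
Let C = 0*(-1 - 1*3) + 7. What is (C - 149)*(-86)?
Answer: 12212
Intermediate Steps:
C = 7 (C = 0*(-1 - 3) + 7 = 0*(-4) + 7 = 0 + 7 = 7)
(C - 149)*(-86) = (7 - 149)*(-86) = -142*(-86) = 12212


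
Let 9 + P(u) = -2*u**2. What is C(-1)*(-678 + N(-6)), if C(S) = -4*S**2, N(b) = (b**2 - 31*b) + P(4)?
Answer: 1988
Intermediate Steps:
P(u) = -9 - 2*u**2
N(b) = -41 + b**2 - 31*b (N(b) = (b**2 - 31*b) + (-9 - 2*4**2) = (b**2 - 31*b) + (-9 - 2*16) = (b**2 - 31*b) + (-9 - 32) = (b**2 - 31*b) - 41 = -41 + b**2 - 31*b)
C(-1)*(-678 + N(-6)) = (-4*(-1)**2)*(-678 + (-41 + (-6)**2 - 31*(-6))) = (-4*1)*(-678 + (-41 + 36 + 186)) = -4*(-678 + 181) = -4*(-497) = 1988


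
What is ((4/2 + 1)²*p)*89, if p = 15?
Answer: 12015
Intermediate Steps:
((4/2 + 1)²*p)*89 = ((4/2 + 1)²*15)*89 = ((4*(½) + 1)²*15)*89 = ((2 + 1)²*15)*89 = (3²*15)*89 = (9*15)*89 = 135*89 = 12015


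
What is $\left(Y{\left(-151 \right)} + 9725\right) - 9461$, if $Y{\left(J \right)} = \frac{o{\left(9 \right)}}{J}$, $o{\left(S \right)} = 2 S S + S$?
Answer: $\frac{39693}{151} \approx 262.87$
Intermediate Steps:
$o{\left(S \right)} = S + 2 S^{2}$ ($o{\left(S \right)} = 2 S^{2} + S = S + 2 S^{2}$)
$Y{\left(J \right)} = \frac{171}{J}$ ($Y{\left(J \right)} = \frac{9 \left(1 + 2 \cdot 9\right)}{J} = \frac{9 \left(1 + 18\right)}{J} = \frac{9 \cdot 19}{J} = \frac{171}{J}$)
$\left(Y{\left(-151 \right)} + 9725\right) - 9461 = \left(\frac{171}{-151} + 9725\right) - 9461 = \left(171 \left(- \frac{1}{151}\right) + 9725\right) - 9461 = \left(- \frac{171}{151} + 9725\right) - 9461 = \frac{1468304}{151} - 9461 = \frac{39693}{151}$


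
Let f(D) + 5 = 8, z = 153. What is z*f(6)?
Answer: 459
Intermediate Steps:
f(D) = 3 (f(D) = -5 + 8 = 3)
z*f(6) = 153*3 = 459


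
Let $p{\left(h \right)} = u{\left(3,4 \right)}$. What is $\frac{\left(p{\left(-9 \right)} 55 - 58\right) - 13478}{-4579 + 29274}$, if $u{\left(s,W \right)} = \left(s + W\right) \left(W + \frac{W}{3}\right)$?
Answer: $- \frac{34448}{74085} \approx -0.46498$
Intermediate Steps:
$u{\left(s,W \right)} = \frac{4 W \left(W + s\right)}{3}$ ($u{\left(s,W \right)} = \left(W + s\right) \left(W + W \frac{1}{3}\right) = \left(W + s\right) \left(W + \frac{W}{3}\right) = \left(W + s\right) \frac{4 W}{3} = \frac{4 W \left(W + s\right)}{3}$)
$p{\left(h \right)} = \frac{112}{3}$ ($p{\left(h \right)} = \frac{4}{3} \cdot 4 \left(4 + 3\right) = \frac{4}{3} \cdot 4 \cdot 7 = \frac{112}{3}$)
$\frac{\left(p{\left(-9 \right)} 55 - 58\right) - 13478}{-4579 + 29274} = \frac{\left(\frac{112}{3} \cdot 55 - 58\right) - 13478}{-4579 + 29274} = \frac{\left(\frac{6160}{3} - 58\right) - 13478}{24695} = \left(\frac{5986}{3} - 13478\right) \frac{1}{24695} = \left(- \frac{34448}{3}\right) \frac{1}{24695} = - \frac{34448}{74085}$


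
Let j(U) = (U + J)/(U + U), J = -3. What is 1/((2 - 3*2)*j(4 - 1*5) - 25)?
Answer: -1/33 ≈ -0.030303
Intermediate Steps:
j(U) = (-3 + U)/(2*U) (j(U) = (U - 3)/(U + U) = (-3 + U)/((2*U)) = (-3 + U)*(1/(2*U)) = (-3 + U)/(2*U))
1/((2 - 3*2)*j(4 - 1*5) - 25) = 1/((2 - 3*2)*((-3 + (4 - 1*5))/(2*(4 - 1*5))) - 25) = 1/((2 - 6)*((-3 + (4 - 5))/(2*(4 - 5))) - 25) = 1/(-2*(-3 - 1)/(-1) - 25) = 1/(-2*(-1)*(-4) - 25) = 1/(-4*2 - 25) = 1/(-8 - 25) = 1/(-33) = -1/33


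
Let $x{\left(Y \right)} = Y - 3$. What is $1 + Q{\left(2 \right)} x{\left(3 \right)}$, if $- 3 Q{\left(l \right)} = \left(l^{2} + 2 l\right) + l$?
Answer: $1$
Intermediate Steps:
$x{\left(Y \right)} = -3 + Y$ ($x{\left(Y \right)} = Y - 3 = -3 + Y$)
$Q{\left(l \right)} = - l - \frac{l^{2}}{3}$ ($Q{\left(l \right)} = - \frac{\left(l^{2} + 2 l\right) + l}{3} = - \frac{l^{2} + 3 l}{3} = - l - \frac{l^{2}}{3}$)
$1 + Q{\left(2 \right)} x{\left(3 \right)} = 1 + \left(- \frac{1}{3}\right) 2 \left(3 + 2\right) \left(-3 + 3\right) = 1 + \left(- \frac{1}{3}\right) 2 \cdot 5 \cdot 0 = 1 - 0 = 1 + 0 = 1$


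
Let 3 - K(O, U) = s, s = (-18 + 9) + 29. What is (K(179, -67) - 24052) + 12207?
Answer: -11862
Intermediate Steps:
s = 20 (s = -9 + 29 = 20)
K(O, U) = -17 (K(O, U) = 3 - 1*20 = 3 - 20 = -17)
(K(179, -67) - 24052) + 12207 = (-17 - 24052) + 12207 = -24069 + 12207 = -11862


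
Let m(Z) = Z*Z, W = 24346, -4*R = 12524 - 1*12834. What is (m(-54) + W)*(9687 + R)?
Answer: 266199799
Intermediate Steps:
R = 155/2 (R = -(12524 - 1*12834)/4 = -(12524 - 12834)/4 = -¼*(-310) = 155/2 ≈ 77.500)
m(Z) = Z²
(m(-54) + W)*(9687 + R) = ((-54)² + 24346)*(9687 + 155/2) = (2916 + 24346)*(19529/2) = 27262*(19529/2) = 266199799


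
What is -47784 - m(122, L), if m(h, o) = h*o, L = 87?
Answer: -58398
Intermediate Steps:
-47784 - m(122, L) = -47784 - 122*87 = -47784 - 1*10614 = -47784 - 10614 = -58398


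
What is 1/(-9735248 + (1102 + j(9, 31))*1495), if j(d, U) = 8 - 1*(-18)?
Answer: -1/8048888 ≈ -1.2424e-7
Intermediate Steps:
j(d, U) = 26 (j(d, U) = 8 + 18 = 26)
1/(-9735248 + (1102 + j(9, 31))*1495) = 1/(-9735248 + (1102 + 26)*1495) = 1/(-9735248 + 1128*1495) = 1/(-9735248 + 1686360) = 1/(-8048888) = -1/8048888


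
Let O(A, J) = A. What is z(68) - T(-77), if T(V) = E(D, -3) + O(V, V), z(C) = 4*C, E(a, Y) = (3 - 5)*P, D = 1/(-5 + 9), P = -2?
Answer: 345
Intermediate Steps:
D = ¼ (D = 1/4 = ¼ ≈ 0.25000)
E(a, Y) = 4 (E(a, Y) = (3 - 5)*(-2) = -2*(-2) = 4)
T(V) = 4 + V
z(68) - T(-77) = 4*68 - (4 - 77) = 272 - 1*(-73) = 272 + 73 = 345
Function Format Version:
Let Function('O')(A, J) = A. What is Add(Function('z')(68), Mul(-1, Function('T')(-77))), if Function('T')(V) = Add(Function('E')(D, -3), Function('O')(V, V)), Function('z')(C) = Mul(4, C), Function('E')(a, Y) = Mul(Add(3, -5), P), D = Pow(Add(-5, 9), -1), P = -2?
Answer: 345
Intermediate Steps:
D = Rational(1, 4) (D = Pow(4, -1) = Rational(1, 4) ≈ 0.25000)
Function('E')(a, Y) = 4 (Function('E')(a, Y) = Mul(Add(3, -5), -2) = Mul(-2, -2) = 4)
Function('T')(V) = Add(4, V)
Add(Function('z')(68), Mul(-1, Function('T')(-77))) = Add(Mul(4, 68), Mul(-1, Add(4, -77))) = Add(272, Mul(-1, -73)) = Add(272, 73) = 345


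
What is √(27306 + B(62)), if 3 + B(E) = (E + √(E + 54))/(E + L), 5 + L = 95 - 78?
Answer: √(37378954 + 37*√29)/37 ≈ 165.24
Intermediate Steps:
L = 12 (L = -5 + (95 - 78) = -5 + 17 = 12)
B(E) = -3 + (E + √(54 + E))/(12 + E) (B(E) = -3 + (E + √(E + 54))/(E + 12) = -3 + (E + √(54 + E))/(12 + E))
√(27306 + B(62)) = √(27306 + (-36 + √(54 + 62) - 2*62)/(12 + 62)) = √(27306 + (-36 + √116 - 124)/74) = √(27306 + (-36 + 2*√29 - 124)/74) = √(27306 + (-160 + 2*√29)/74) = √(27306 + (-80/37 + √29/37)) = √(1010242/37 + √29/37)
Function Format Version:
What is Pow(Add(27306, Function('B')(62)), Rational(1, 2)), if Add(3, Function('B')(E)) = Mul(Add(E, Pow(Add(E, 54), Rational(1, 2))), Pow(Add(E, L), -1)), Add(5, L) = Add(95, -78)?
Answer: Mul(Rational(1, 37), Pow(Add(37378954, Mul(37, Pow(29, Rational(1, 2)))), Rational(1, 2))) ≈ 165.24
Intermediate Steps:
L = 12 (L = Add(-5, Add(95, -78)) = Add(-5, 17) = 12)
Function('B')(E) = Add(-3, Mul(Pow(Add(12, E), -1), Add(E, Pow(Add(54, E), Rational(1, 2))))) (Function('B')(E) = Add(-3, Mul(Add(E, Pow(Add(E, 54), Rational(1, 2))), Pow(Add(E, 12), -1))) = Add(-3, Mul(Add(E, Pow(Add(54, E), Rational(1, 2))), Pow(Add(12, E), -1))) = Add(-3, Mul(Pow(Add(12, E), -1), Add(E, Pow(Add(54, E), Rational(1, 2))))))
Pow(Add(27306, Function('B')(62)), Rational(1, 2)) = Pow(Add(27306, Mul(Pow(Add(12, 62), -1), Add(-36, Pow(Add(54, 62), Rational(1, 2)), Mul(-2, 62)))), Rational(1, 2)) = Pow(Add(27306, Mul(Pow(74, -1), Add(-36, Pow(116, Rational(1, 2)), -124))), Rational(1, 2)) = Pow(Add(27306, Mul(Rational(1, 74), Add(-36, Mul(2, Pow(29, Rational(1, 2))), -124))), Rational(1, 2)) = Pow(Add(27306, Mul(Rational(1, 74), Add(-160, Mul(2, Pow(29, Rational(1, 2)))))), Rational(1, 2)) = Pow(Add(27306, Add(Rational(-80, 37), Mul(Rational(1, 37), Pow(29, Rational(1, 2))))), Rational(1, 2)) = Pow(Add(Rational(1010242, 37), Mul(Rational(1, 37), Pow(29, Rational(1, 2)))), Rational(1, 2))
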